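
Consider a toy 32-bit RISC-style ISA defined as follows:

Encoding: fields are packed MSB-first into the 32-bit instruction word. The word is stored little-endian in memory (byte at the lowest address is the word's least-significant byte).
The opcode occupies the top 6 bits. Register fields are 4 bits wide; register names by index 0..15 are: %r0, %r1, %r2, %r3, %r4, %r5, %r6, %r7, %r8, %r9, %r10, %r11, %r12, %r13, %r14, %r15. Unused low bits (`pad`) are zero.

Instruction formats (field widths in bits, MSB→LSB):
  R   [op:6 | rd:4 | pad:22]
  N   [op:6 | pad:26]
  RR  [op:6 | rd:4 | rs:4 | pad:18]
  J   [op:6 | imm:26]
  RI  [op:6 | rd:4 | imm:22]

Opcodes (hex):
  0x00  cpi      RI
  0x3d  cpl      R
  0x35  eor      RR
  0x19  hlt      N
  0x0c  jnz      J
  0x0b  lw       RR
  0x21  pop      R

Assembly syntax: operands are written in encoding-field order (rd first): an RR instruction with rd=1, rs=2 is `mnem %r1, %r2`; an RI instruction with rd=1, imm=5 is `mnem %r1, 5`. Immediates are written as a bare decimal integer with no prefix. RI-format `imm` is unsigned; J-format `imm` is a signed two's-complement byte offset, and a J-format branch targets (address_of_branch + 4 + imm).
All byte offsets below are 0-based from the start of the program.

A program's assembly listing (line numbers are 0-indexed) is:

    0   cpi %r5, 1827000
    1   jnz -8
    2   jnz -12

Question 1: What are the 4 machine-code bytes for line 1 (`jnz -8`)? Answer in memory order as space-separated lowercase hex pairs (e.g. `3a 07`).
1. jnz fields op=0xc:6|imm=-8:26 → word 33fffff8h → f8 ff ff 33

f8 ff ff 33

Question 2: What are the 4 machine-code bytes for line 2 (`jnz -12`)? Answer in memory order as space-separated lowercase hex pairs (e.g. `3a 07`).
f4 ff ff 33

line 2 (jnz): pack op=0xc:6|imm=-12:26 = 0x33fffff4; little→ f4 ff ff 33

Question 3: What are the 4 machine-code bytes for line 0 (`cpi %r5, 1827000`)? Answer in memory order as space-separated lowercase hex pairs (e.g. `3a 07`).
0. cpi fields op=0x0:6|rd=5:4|imm=1827000:22 → word 015be0b8h → b8 e0 5b 01

b8 e0 5b 01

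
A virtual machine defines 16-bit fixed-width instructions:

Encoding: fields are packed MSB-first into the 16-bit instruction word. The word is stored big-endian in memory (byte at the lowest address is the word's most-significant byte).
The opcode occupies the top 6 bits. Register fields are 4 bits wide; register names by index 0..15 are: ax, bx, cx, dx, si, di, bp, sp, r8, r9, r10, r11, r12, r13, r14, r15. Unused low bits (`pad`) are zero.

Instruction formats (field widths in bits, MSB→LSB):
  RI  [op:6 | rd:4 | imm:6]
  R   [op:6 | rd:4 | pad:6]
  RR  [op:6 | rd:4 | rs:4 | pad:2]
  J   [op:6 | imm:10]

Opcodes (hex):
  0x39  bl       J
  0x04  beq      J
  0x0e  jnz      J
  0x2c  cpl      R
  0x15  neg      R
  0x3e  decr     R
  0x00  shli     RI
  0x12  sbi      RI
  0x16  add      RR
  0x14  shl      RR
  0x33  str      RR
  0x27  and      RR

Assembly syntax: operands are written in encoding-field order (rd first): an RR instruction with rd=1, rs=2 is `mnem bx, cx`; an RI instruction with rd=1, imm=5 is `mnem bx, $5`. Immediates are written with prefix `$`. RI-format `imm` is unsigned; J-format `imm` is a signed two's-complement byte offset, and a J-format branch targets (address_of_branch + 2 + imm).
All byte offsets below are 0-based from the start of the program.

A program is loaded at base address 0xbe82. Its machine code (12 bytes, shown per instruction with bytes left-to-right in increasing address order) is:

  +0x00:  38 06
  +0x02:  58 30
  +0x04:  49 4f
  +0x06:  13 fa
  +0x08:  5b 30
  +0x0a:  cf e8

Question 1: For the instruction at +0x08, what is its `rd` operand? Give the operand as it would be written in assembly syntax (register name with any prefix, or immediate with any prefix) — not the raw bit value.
r12

@+08  big-endian(5b 30) = 0x5b30
  op=0x5b30>>10=0x16 ⇒ add (RR)
  [9:6] rd=12 = r12
  [5:2] rs=12 = r12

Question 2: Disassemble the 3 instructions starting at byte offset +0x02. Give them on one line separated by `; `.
add ax, r12; sbi di, $15; beq $-6

[02] 58 30 → 0x5830
  top 6b → 0x16 → add [RR]
  rd: (w>>6)&0xf=0x0 → ax
  rs: (w>>2)&0xf=0xc → r12
[04] 49 4f → 0x494f
  top 6b → 0x12 → sbi [RI]
  rd: (w>>6)&0xf=0x5 → di
  imm: (w>>0)&0x3f=0xf → $15
[06] 13 fa → 0x13fa
  top 6b → 0x4 → beq [J]
  imm: (w>>0)&0x3ff=0x3fa (s10→-6) → $-6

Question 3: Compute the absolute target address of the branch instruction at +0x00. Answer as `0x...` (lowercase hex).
0xbe8a

+0x00: 38 06 ⇒ word 0x3806 (big)
  opcode bits[15:10]=0xe: jnz/J
  [9:0] imm=6 = $6
  target = base 0xbe82 + off 0x00 + 2 + imm 6 = 0xbe8a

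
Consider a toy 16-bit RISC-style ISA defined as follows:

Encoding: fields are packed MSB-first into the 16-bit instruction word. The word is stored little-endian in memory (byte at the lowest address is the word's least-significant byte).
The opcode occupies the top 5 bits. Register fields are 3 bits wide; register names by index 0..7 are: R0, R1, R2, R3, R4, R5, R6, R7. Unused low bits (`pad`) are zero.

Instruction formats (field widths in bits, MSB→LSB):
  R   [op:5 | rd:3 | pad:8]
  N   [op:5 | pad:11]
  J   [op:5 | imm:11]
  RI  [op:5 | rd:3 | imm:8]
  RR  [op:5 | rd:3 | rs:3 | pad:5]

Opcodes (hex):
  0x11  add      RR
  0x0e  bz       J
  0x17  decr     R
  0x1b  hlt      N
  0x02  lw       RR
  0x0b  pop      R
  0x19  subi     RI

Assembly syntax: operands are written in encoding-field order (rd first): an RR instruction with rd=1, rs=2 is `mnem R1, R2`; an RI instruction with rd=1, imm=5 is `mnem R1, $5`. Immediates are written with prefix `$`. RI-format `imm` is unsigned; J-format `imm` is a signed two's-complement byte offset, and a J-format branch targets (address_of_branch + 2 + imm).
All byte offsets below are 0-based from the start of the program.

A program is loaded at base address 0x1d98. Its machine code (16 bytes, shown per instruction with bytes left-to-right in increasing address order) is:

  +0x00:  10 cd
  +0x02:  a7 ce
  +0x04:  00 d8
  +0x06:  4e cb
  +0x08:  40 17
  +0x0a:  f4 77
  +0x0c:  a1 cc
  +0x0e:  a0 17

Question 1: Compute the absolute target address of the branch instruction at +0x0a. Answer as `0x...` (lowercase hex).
+0x0a: f4 77 ⇒ word 0x77f4 (little)
  op=0x77f4>>11=0xe ⇒ bz (J)
  [10:0] imm=2036 (s11→-12) = $-12
  target = base 0x1d98 + off 0x0a + 2 + imm -12 = 0x1d98

0x1d98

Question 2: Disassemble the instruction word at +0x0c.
[0c] a1 cc → 0xcca1
  opcode bits[15:11]=0x19: subi/RI
  rd: (w>>8)&0x7=0x4 → R4
  imm: (w>>0)&0xff=0xa1 → $161

subi R4, $161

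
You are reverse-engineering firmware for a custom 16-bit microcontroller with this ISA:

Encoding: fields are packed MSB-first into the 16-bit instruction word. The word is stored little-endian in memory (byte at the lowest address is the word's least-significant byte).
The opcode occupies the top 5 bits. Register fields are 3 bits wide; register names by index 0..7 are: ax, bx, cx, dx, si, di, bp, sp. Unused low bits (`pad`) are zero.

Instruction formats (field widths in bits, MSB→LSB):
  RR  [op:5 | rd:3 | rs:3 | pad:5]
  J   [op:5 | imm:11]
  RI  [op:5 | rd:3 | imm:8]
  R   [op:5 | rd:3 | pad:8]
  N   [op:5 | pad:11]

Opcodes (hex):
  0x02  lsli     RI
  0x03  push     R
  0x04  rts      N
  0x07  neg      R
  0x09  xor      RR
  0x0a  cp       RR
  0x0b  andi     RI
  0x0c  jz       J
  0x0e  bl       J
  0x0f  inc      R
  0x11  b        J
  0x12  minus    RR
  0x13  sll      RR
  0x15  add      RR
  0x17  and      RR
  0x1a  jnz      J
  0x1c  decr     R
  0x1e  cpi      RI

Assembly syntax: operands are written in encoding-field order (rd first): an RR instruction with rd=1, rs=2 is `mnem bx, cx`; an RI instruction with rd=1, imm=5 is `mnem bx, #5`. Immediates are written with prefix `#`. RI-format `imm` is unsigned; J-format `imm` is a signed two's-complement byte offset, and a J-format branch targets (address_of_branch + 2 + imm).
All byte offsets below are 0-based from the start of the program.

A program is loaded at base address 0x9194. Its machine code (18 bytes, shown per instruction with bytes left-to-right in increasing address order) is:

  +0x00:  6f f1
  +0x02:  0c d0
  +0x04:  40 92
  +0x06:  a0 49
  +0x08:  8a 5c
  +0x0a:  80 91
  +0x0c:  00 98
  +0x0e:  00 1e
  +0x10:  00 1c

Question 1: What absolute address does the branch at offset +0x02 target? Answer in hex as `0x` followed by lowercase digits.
+0x02: 0c d0 ⇒ word 0xd00c (little)
  op=0xd00c>>11=0x1a ⇒ jnz (J)
  [10:0] imm=12 = #12
  target = base 0x9194 + off 0x02 + 2 + imm 12 = 0x91a4

0x91a4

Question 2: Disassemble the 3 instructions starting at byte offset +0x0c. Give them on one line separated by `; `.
+0x0c: 00 98 ⇒ word 0x9800 (little)
  opcode bits[15:11]=0x13: sll/RR
  rd: (w>>8)&0x7=0x0 → ax
  rs: (w>>5)&0x7=0x0 → ax
+0x0e: 00 1e ⇒ word 0x1e00 (little)
  opcode bits[15:11]=0x3: push/R
  rd: (w>>8)&0x7=0x6 → bp
+0x10: 00 1c ⇒ word 0x1c00 (little)
  opcode bits[15:11]=0x3: push/R
  rd: (w>>8)&0x7=0x4 → si

sll ax, ax; push bp; push si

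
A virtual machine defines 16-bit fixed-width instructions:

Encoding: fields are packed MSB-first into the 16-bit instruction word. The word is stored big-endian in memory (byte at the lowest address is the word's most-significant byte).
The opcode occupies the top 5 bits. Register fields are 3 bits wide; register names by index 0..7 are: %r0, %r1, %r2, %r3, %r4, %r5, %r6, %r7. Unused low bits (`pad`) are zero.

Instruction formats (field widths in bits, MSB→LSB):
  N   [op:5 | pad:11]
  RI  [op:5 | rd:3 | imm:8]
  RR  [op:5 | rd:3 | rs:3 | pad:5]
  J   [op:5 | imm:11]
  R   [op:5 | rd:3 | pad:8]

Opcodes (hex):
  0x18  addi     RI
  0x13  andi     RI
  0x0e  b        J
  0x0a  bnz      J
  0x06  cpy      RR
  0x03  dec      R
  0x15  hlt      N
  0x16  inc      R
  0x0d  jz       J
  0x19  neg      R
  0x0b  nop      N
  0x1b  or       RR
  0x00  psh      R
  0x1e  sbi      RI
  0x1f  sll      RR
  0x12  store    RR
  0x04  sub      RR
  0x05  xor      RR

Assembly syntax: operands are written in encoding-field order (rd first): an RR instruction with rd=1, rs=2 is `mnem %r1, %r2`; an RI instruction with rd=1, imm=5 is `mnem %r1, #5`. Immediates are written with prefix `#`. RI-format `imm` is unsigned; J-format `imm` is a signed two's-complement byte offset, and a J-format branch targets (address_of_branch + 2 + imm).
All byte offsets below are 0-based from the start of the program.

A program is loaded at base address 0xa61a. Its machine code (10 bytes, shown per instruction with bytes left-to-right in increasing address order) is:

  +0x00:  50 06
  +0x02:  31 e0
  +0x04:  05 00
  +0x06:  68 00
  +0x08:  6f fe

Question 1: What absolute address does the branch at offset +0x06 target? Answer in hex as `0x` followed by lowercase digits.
0xa622

off 0x06: read 68 00 as big → 0x6800
  opcode bits[15:11]=0xd: jz/J
  [10:0] imm=0 = #0
  target = base 0xa61a + off 0x06 + 2 + imm 0 = 0xa622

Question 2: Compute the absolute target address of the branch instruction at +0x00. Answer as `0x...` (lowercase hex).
+0x00: 50 06 ⇒ word 0x5006 (big)
  op=0x5006>>11=0xa ⇒ bnz (J)
  [10:0] imm=6 = #6
  target = base 0xa61a + off 0x00 + 2 + imm 6 = 0xa622

0xa622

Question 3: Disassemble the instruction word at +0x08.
jz #-2

@+08  big-endian(6f fe) = 0x6ffe
  top 5b → 0xd → jz [J]
  imm: (w>>0)&0x7ff=0x7fe (s11→-2) → #-2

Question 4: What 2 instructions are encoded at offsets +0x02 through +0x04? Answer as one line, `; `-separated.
@+02  big-endian(31 e0) = 0x31e0
  op=0x31e0>>11=0x6 ⇒ cpy (RR)
  [10:8] rd=1 = %r1
  [7:5] rs=7 = %r7
@+04  big-endian(05 00) = 0x0500
  op=0x0500>>11=0x0 ⇒ psh (R)
  [10:8] rd=5 = %r5

cpy %r1, %r7; psh %r5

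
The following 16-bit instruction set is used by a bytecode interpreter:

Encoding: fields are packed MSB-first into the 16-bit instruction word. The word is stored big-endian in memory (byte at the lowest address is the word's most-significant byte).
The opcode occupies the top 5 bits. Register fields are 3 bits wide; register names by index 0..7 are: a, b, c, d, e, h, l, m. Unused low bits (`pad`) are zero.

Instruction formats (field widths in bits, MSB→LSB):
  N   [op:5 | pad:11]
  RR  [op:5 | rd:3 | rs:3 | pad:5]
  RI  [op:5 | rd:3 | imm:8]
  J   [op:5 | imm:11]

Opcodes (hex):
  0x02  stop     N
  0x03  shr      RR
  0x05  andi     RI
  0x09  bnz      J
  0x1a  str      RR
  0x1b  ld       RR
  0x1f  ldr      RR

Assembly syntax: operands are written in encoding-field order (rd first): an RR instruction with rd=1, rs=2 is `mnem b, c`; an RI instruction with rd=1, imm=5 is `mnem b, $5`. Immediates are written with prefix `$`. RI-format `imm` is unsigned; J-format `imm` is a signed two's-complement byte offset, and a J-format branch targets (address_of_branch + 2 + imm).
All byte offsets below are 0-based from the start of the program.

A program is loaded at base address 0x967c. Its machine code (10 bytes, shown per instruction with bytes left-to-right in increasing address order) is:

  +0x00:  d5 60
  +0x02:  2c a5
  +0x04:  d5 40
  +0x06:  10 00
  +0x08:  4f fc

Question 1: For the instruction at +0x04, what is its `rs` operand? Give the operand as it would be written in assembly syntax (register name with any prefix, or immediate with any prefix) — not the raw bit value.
+0x04: d5 40 ⇒ word 0xd540 (big)
  top 5b → 0x1a → str [RR]
  rd@[10:8]=0x5 ⇒ h
  rs@[7:5]=0x2 ⇒ c

c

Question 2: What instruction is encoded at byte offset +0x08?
+0x08: 4f fc ⇒ word 0x4ffc (big)
  top 5b → 0x9 → bnz [J]
  imm: (w>>0)&0x7ff=0x7fc (s11→-4) → $-4

bnz $-4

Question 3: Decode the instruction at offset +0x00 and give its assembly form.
str h, d

[00] d5 60 → 0xd560
  op=0xd560>>11=0x1a ⇒ str (RR)
  rd: (w>>8)&0x7=0x5 → h
  rs: (w>>5)&0x7=0x3 → d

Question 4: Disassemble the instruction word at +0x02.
off 0x02: read 2c a5 as big → 0x2ca5
  op=0x2ca5>>11=0x5 ⇒ andi (RI)
  rd@[10:8]=0x4 ⇒ e
  imm@[7:0]=0xa5 ⇒ $165

andi e, $165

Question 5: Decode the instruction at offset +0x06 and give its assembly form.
+0x06: 10 00 ⇒ word 0x1000 (big)
  opcode bits[15:11]=0x2: stop/N

stop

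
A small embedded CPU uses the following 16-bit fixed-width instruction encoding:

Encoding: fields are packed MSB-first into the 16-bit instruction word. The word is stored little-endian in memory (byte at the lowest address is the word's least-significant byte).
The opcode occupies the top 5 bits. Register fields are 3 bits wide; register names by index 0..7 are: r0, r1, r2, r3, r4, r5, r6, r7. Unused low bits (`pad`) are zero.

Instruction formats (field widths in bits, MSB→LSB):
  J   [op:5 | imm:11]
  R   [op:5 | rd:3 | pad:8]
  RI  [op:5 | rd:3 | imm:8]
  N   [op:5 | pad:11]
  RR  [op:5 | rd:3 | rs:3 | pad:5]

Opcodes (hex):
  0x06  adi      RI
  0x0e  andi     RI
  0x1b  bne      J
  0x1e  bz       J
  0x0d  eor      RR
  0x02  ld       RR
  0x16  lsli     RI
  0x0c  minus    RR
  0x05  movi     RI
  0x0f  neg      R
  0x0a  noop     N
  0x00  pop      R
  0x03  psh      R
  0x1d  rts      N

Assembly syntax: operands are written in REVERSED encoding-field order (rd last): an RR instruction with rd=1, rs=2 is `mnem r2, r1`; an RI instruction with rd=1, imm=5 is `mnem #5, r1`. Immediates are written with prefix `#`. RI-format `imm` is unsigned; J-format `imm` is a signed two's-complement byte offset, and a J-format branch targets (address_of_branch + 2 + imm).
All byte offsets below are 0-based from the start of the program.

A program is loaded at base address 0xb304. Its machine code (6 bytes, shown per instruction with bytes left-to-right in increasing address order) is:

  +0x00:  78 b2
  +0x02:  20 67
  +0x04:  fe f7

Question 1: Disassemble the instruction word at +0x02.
minus r1, r7

@+02  little-endian(20 67) = 0x6720
  opcode bits[15:11]=0xc: minus/RR
  rd: (w>>8)&0x7=0x7 → r7
  rs: (w>>5)&0x7=0x1 → r1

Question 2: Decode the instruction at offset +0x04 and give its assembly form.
bz #-2

+0x04: fe f7 ⇒ word 0xf7fe (little)
  top 5b → 0x1e → bz [J]
  [10:0] imm=2046 (s11→-2) = #-2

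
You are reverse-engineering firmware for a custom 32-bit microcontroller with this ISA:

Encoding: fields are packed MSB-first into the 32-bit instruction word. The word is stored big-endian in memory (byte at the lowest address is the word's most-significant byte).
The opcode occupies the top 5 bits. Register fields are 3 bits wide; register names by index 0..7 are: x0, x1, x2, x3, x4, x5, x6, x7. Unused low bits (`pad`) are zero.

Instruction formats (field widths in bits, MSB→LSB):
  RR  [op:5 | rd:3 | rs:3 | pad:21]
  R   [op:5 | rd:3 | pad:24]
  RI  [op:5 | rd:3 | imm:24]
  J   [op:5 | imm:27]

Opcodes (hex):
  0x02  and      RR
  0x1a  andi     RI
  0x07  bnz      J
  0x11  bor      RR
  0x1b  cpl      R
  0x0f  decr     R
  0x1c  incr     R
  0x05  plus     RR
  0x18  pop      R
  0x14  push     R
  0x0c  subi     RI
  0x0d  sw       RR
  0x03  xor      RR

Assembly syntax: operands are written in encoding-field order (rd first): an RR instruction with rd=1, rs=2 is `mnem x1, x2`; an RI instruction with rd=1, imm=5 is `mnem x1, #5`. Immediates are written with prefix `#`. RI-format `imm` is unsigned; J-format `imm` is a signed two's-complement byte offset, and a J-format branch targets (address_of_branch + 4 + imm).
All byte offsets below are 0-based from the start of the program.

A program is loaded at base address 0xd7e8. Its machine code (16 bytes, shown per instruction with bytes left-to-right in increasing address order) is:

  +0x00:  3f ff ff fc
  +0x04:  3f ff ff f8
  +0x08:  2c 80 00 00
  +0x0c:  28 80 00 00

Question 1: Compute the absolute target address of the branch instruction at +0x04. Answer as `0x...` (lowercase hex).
0xd7e8

@+04  big-endian(3f ff ff f8) = 0x3ffffff8
  op=0x3ffffff8>>27=0x7 ⇒ bnz (J)
  imm@[26:0]=0x7fffff8 (s27→-8) ⇒ #-8
  target = base 0xd7e8 + off 0x04 + 4 + imm -8 = 0xd7e8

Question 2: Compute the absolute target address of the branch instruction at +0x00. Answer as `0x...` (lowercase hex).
0xd7e8

@+00  big-endian(3f ff ff fc) = 0x3ffffffc
  top 5b → 0x7 → bnz [J]
  imm: (w>>0)&0x7ffffff=0x7fffffc (s27→-4) → #-4
  target = base 0xd7e8 + off 0x00 + 4 + imm -4 = 0xd7e8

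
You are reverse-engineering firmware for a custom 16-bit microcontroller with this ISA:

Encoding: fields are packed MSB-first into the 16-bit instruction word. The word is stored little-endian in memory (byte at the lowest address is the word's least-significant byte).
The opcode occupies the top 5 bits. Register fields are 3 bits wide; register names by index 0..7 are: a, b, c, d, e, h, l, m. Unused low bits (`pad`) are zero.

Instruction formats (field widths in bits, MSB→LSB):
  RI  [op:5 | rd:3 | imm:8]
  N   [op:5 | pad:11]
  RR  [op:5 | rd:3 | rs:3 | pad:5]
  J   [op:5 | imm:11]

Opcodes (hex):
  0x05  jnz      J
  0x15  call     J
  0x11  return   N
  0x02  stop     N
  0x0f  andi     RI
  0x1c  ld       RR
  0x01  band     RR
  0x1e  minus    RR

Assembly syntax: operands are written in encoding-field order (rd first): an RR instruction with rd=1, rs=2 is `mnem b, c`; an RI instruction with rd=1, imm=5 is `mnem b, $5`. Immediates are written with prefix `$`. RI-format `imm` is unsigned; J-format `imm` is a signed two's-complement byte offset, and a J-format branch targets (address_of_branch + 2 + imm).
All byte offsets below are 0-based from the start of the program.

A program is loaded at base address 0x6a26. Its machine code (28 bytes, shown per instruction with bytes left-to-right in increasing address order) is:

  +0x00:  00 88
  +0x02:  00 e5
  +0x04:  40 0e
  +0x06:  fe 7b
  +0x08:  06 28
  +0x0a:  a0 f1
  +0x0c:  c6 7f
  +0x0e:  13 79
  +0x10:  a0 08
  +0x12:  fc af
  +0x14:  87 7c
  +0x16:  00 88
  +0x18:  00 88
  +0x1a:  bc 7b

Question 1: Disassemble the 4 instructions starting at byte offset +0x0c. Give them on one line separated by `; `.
off 0x0c: read c6 7f as little → 0x7fc6
  opcode bits[15:11]=0xf: andi/RI
  rd@[10:8]=0x7 ⇒ m
  imm@[7:0]=0xc6 ⇒ $198
off 0x0e: read 13 79 as little → 0x7913
  opcode bits[15:11]=0xf: andi/RI
  rd@[10:8]=0x1 ⇒ b
  imm@[7:0]=0x13 ⇒ $19
off 0x10: read a0 08 as little → 0x08a0
  opcode bits[15:11]=0x1: band/RR
  rd@[10:8]=0x0 ⇒ a
  rs@[7:5]=0x5 ⇒ h
off 0x12: read fc af as little → 0xaffc
  opcode bits[15:11]=0x15: call/J
  imm@[10:0]=0x7fc (s11→-4) ⇒ $-4

andi m, $198; andi b, $19; band a, h; call $-4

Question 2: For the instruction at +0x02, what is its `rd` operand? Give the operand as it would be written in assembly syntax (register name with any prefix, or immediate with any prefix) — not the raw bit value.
@+02  little-endian(00 e5) = 0xe500
  op=0xe500>>11=0x1c ⇒ ld (RR)
  rd: (w>>8)&0x7=0x5 → h
  rs: (w>>5)&0x7=0x0 → a

h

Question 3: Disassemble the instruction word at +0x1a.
+0x1a: bc 7b ⇒ word 0x7bbc (little)
  opcode bits[15:11]=0xf: andi/RI
  rd@[10:8]=0x3 ⇒ d
  imm@[7:0]=0xbc ⇒ $188

andi d, $188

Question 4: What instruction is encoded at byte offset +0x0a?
off 0x0a: read a0 f1 as little → 0xf1a0
  op=0xf1a0>>11=0x1e ⇒ minus (RR)
  rd@[10:8]=0x1 ⇒ b
  rs@[7:5]=0x5 ⇒ h

minus b, h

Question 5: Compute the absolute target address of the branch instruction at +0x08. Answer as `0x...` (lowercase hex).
+0x08: 06 28 ⇒ word 0x2806 (little)
  op=0x2806>>11=0x5 ⇒ jnz (J)
  [10:0] imm=6 = $6
  target = base 0x6a26 + off 0x08 + 2 + imm 6 = 0x6a36

0x6a36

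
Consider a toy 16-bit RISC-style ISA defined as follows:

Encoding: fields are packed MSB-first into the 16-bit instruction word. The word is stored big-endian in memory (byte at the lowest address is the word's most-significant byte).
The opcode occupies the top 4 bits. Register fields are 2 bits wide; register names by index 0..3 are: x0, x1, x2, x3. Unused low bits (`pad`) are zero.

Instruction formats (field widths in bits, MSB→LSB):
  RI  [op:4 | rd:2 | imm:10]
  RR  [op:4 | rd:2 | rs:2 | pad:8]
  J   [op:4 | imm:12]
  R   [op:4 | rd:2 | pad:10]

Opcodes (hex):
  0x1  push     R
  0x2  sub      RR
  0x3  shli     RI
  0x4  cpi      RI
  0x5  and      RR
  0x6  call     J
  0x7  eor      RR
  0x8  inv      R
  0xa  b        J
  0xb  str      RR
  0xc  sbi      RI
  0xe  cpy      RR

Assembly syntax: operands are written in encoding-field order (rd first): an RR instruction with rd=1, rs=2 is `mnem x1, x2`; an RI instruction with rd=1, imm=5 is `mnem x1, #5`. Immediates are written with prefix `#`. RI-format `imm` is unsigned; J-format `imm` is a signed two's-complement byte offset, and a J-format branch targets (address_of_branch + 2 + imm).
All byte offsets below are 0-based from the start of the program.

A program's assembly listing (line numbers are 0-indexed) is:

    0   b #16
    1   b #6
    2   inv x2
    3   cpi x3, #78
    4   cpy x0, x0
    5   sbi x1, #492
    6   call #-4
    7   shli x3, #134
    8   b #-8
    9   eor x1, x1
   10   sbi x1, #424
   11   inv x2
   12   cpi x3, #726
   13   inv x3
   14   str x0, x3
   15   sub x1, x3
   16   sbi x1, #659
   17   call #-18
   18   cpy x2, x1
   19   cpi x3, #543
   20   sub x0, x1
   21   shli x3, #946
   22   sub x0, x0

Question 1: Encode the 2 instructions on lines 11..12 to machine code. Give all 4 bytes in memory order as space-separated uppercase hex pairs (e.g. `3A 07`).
line 11 (inv): pack op=0x8:4|rd=2:2|pad=0:10 = 0x8800; big→ 88 00
line 12 (cpi): pack op=0x4:4|rd=3:2|imm=726:10 = 0x4ed6; big→ 4e d6

88 00 4E D6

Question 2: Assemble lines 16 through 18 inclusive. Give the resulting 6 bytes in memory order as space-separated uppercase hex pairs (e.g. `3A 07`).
line 16 (sbi): pack op=0xc:4|rd=1:2|imm=659:10 = 0xc693; big→ c6 93
line 17 (call): pack op=0x6:4|imm=-18:12 = 0x6fee; big→ 6f ee
line 18 (cpy): pack op=0xe:4|rd=2:2|rs=1:2|pad=0:8 = 0xe900; big→ e9 00

C6 93 6F EE E9 00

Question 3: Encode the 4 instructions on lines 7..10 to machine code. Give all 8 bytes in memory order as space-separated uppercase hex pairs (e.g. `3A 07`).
7. shli fields op=0x3:4|rd=3:2|imm=134:10 → word 3c86h → 3c 86
8. b fields op=0xa:4|imm=-8:12 → word aff8h → af f8
9. eor fields op=0x7:4|rd=1:2|rs=1:2|pad=0:8 → word 7500h → 75 00
10. sbi fields op=0xc:4|rd=1:2|imm=424:10 → word c5a8h → c5 a8

3C 86 AF F8 75 00 C5 A8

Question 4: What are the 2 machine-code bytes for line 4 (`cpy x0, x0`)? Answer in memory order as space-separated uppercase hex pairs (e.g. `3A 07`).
E0 00

L4: cpy op=0xe:4|rd=0:2|rs=0:2|pad=0:8 ⇒ 0xe000 ⇒ big e0 00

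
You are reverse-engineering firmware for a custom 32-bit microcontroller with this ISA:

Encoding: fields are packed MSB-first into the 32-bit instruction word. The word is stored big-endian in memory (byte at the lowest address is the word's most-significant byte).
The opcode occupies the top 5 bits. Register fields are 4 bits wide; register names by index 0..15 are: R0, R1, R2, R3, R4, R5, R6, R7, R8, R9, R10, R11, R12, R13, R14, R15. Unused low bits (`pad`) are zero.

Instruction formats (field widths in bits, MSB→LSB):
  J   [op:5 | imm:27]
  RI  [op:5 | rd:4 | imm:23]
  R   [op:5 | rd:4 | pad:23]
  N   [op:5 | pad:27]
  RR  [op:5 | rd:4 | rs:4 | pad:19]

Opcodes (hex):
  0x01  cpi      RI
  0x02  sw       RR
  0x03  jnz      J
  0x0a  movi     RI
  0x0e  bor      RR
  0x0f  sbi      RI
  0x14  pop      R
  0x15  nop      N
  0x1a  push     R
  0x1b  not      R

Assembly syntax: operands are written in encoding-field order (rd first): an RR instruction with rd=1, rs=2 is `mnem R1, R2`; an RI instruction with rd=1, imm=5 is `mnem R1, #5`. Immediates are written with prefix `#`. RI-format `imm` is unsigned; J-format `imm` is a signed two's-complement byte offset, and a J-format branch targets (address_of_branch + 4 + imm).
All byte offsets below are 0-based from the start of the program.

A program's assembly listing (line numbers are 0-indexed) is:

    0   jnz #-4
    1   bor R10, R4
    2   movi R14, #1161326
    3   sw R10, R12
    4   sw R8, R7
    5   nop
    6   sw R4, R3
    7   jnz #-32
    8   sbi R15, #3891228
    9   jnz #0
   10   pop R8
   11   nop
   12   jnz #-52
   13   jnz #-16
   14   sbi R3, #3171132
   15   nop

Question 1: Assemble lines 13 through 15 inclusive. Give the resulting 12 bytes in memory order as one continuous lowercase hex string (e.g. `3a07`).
line 13 (jnz): pack op=0x3:5|imm=-16:27 = 0x1ffffff0; big→ 1f ff ff f0
line 14 (sbi): pack op=0xf:5|rd=3:4|imm=3171132:23 = 0x79b0633c; big→ 79 b0 63 3c
line 15 (nop): pack op=0x15:5|pad=0:27 = 0xa8000000; big→ a8 00 00 00

1ffffff079b0633ca8000000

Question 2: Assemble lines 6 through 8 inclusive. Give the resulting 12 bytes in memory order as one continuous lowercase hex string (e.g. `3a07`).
6. sw fields op=0x2:5|rd=4:4|rs=3:4|pad=0:19 → word 12180000h → 12 18 00 00
7. jnz fields op=0x3:5|imm=-32:27 → word 1fffffe0h → 1f ff ff e0
8. sbi fields op=0xf:5|rd=15:4|imm=3891228:23 → word 7fbb601ch → 7f bb 60 1c

121800001fffffe07fbb601c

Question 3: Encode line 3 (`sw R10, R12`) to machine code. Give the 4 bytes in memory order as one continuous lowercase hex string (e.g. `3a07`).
L3: sw op=0x2:5|rd=10:4|rs=12:4|pad=0:19 ⇒ 0x15600000 ⇒ big 15 60 00 00

15600000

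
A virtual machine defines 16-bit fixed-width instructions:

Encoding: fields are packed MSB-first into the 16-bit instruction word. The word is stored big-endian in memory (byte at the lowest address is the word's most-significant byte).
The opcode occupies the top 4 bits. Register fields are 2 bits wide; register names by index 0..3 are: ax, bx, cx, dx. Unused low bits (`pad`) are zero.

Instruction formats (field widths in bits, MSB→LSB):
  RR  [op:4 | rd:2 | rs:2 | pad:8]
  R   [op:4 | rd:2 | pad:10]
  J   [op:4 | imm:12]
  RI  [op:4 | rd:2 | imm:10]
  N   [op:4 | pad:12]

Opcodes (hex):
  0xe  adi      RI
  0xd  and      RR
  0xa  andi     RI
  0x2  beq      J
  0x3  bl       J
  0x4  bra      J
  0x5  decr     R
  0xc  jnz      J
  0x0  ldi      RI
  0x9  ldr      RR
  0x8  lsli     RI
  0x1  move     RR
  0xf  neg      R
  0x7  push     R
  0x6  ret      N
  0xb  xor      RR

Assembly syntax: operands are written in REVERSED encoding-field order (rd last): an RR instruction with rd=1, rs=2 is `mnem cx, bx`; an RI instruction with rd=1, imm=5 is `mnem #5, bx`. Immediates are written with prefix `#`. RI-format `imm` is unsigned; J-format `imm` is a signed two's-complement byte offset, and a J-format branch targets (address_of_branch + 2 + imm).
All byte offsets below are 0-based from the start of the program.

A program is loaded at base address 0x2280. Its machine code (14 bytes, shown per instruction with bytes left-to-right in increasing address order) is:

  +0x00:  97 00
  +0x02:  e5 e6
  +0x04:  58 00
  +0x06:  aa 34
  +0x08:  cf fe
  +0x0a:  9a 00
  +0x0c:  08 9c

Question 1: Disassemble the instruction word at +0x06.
off 0x06: read aa 34 as big → 0xaa34
  op=0xaa34>>12=0xa ⇒ andi (RI)
  rd@[11:10]=0x2 ⇒ cx
  imm@[9:0]=0x234 ⇒ #564

andi #564, cx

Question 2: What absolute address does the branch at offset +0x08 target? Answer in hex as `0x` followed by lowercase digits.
off 0x08: read cf fe as big → 0xcffe
  top 4b → 0xc → jnz [J]
  [11:0] imm=4094 (s12→-2) = #-2
  target = base 0x2280 + off 0x08 + 2 + imm -2 = 0x2288

0x2288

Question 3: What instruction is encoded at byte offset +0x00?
ldr dx, bx

off 0x00: read 97 00 as big → 0x9700
  opcode bits[15:12]=0x9: ldr/RR
  [11:10] rd=1 = bx
  [9:8] rs=3 = dx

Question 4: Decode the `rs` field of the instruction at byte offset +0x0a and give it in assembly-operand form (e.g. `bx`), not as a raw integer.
cx

+0x0a: 9a 00 ⇒ word 0x9a00 (big)
  opcode bits[15:12]=0x9: ldr/RR
  rd: (w>>10)&0x3=0x2 → cx
  rs: (w>>8)&0x3=0x2 → cx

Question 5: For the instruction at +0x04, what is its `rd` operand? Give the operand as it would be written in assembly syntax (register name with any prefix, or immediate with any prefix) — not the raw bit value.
cx

+0x04: 58 00 ⇒ word 0x5800 (big)
  top 4b → 0x5 → decr [R]
  rd: (w>>10)&0x3=0x2 → cx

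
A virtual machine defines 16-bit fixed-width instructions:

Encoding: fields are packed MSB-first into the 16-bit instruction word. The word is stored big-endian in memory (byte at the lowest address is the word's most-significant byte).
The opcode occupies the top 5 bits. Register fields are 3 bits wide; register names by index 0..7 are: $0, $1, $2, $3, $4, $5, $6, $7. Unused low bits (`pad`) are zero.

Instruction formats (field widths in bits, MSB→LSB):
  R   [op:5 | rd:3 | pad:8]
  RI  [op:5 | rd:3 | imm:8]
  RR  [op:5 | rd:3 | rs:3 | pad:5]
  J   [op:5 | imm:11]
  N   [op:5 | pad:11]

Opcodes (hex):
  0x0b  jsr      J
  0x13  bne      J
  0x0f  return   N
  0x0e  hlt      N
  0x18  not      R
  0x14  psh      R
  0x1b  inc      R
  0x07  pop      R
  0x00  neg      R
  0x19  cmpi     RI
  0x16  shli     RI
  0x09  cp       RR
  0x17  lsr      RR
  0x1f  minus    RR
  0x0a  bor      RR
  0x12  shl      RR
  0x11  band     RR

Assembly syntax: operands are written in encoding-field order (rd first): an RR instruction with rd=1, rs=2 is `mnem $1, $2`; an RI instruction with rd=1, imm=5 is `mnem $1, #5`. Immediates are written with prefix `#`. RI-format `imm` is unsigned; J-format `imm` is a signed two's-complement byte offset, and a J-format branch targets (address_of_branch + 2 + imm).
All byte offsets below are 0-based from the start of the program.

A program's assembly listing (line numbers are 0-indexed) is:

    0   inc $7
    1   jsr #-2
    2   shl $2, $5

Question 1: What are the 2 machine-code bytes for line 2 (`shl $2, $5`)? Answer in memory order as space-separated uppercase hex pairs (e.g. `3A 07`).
2. shl fields op=0x12:5|rd=2:3|rs=5:3|pad=0:5 → word 92a0h → 92 a0

92 A0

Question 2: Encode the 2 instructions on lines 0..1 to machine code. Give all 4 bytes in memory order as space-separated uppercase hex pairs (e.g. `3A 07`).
DF 00 5F FE

L0: inc op=0x1b:5|rd=7:3|pad=0:8 ⇒ 0xdf00 ⇒ big df 00
L1: jsr op=0xb:5|imm=-2:11 ⇒ 0x5ffe ⇒ big 5f fe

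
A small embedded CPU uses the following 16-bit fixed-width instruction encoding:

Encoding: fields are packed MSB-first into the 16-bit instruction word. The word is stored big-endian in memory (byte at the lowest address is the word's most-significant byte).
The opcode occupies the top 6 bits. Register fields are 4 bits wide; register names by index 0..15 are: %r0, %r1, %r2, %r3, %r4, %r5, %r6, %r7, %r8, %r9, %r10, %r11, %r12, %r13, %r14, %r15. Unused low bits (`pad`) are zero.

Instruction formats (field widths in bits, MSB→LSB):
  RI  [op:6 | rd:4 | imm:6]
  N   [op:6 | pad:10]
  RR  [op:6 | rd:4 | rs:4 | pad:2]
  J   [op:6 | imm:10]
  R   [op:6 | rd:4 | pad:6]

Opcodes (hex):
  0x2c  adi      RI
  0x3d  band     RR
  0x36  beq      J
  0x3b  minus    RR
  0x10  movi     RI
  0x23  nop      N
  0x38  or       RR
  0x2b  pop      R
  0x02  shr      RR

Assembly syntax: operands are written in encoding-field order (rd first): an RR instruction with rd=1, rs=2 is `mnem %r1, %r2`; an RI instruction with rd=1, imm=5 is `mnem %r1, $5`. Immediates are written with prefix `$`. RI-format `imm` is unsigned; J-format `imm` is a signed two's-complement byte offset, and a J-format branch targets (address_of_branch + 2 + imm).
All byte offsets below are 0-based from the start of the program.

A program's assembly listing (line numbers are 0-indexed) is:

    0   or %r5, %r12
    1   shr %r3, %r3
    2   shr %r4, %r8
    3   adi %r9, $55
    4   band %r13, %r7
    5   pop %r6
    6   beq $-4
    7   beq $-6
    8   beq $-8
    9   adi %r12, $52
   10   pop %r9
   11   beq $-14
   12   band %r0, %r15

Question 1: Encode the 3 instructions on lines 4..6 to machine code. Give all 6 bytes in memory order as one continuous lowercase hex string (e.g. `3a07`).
f75cad80dbfc

4. band fields op=0x3d:6|rd=13:4|rs=7:4|pad=0:2 → word f75ch → f7 5c
5. pop fields op=0x2b:6|rd=6:4|pad=0:6 → word ad80h → ad 80
6. beq fields op=0x36:6|imm=-4:10 → word dbfch → db fc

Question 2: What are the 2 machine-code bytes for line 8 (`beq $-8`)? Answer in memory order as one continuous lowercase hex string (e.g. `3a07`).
dbf8

line 8 (beq): pack op=0x36:6|imm=-8:10 = 0xdbf8; big→ db f8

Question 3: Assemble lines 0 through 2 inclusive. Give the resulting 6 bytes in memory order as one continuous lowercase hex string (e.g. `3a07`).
line 0 (or): pack op=0x38:6|rd=5:4|rs=12:4|pad=0:2 = 0xe170; big→ e1 70
line 1 (shr): pack op=0x2:6|rd=3:4|rs=3:4|pad=0:2 = 0x08cc; big→ 08 cc
line 2 (shr): pack op=0x2:6|rd=4:4|rs=8:4|pad=0:2 = 0x0920; big→ 09 20

e17008cc0920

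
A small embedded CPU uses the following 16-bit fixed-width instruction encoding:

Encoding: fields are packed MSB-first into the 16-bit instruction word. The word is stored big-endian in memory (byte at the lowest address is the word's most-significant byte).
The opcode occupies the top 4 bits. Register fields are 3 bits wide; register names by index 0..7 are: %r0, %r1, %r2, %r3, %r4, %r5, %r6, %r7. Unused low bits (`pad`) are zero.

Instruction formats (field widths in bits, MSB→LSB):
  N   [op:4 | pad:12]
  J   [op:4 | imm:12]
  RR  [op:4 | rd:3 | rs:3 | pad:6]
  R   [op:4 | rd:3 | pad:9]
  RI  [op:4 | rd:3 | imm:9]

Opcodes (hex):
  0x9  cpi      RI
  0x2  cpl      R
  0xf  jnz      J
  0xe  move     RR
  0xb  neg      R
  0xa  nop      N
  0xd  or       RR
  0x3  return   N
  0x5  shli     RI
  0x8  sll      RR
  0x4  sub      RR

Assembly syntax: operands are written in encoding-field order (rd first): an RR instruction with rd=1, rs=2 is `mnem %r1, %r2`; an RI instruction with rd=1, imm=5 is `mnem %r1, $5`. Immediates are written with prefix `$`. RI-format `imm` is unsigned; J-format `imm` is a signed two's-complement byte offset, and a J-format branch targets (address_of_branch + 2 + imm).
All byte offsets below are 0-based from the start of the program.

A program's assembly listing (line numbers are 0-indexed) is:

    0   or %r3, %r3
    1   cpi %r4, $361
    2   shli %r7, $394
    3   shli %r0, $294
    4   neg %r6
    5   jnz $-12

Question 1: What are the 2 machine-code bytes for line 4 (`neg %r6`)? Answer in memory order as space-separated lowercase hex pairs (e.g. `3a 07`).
bc 00

L4: neg op=0xb:4|rd=6:3|pad=0:9 ⇒ 0xbc00 ⇒ big bc 00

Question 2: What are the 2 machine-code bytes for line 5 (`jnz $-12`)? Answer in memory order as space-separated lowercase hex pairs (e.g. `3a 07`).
L5: jnz op=0xf:4|imm=-12:12 ⇒ 0xfff4 ⇒ big ff f4

ff f4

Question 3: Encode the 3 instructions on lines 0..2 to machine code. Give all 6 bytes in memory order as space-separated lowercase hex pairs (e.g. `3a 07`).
d6 c0 99 69 5f 8a

line 0 (or): pack op=0xd:4|rd=3:3|rs=3:3|pad=0:6 = 0xd6c0; big→ d6 c0
line 1 (cpi): pack op=0x9:4|rd=4:3|imm=361:9 = 0x9969; big→ 99 69
line 2 (shli): pack op=0x5:4|rd=7:3|imm=394:9 = 0x5f8a; big→ 5f 8a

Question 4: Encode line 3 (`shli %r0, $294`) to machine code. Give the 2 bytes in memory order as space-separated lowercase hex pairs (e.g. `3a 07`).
L3: shli op=0x5:4|rd=0:3|imm=294:9 ⇒ 0x5126 ⇒ big 51 26

51 26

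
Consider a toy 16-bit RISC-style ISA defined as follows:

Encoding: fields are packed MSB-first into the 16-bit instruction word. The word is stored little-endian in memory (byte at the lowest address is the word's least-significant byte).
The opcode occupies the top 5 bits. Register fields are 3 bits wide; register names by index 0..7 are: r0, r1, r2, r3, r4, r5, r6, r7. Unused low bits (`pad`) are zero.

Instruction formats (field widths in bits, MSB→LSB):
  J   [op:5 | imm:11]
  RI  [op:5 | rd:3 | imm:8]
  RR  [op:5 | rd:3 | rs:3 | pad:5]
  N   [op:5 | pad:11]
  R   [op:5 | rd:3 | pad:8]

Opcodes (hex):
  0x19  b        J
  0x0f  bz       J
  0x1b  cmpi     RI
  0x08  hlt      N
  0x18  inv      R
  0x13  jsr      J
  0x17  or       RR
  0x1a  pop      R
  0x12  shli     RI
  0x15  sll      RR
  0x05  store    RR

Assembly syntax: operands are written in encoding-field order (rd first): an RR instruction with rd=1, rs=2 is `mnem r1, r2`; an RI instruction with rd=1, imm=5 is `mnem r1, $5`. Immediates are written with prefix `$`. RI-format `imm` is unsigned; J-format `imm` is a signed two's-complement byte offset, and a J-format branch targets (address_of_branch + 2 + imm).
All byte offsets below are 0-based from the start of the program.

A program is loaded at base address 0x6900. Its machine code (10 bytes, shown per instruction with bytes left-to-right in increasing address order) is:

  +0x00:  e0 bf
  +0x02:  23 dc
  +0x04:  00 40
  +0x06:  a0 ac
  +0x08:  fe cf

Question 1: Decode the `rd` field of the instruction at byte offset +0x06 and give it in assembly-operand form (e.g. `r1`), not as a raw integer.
r4

+0x06: a0 ac ⇒ word 0xaca0 (little)
  top 5b → 0x15 → sll [RR]
  rd: (w>>8)&0x7=0x4 → r4
  rs: (w>>5)&0x7=0x5 → r5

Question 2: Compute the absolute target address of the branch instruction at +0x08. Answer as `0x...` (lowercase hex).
0x6908

[08] fe cf → 0xcffe
  op=0xcffe>>11=0x19 ⇒ b (J)
  [10:0] imm=2046 (s11→-2) = $-2
  target = base 0x6900 + off 0x08 + 2 + imm -2 = 0x6908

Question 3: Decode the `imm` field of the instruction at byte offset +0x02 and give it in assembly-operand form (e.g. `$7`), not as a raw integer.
$35

off 0x02: read 23 dc as little → 0xdc23
  op=0xdc23>>11=0x1b ⇒ cmpi (RI)
  rd@[10:8]=0x4 ⇒ r4
  imm@[7:0]=0x23 ⇒ $35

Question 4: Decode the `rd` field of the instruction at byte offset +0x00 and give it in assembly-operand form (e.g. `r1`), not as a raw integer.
r7

[00] e0 bf → 0xbfe0
  top 5b → 0x17 → or [RR]
  rd: (w>>8)&0x7=0x7 → r7
  rs: (w>>5)&0x7=0x7 → r7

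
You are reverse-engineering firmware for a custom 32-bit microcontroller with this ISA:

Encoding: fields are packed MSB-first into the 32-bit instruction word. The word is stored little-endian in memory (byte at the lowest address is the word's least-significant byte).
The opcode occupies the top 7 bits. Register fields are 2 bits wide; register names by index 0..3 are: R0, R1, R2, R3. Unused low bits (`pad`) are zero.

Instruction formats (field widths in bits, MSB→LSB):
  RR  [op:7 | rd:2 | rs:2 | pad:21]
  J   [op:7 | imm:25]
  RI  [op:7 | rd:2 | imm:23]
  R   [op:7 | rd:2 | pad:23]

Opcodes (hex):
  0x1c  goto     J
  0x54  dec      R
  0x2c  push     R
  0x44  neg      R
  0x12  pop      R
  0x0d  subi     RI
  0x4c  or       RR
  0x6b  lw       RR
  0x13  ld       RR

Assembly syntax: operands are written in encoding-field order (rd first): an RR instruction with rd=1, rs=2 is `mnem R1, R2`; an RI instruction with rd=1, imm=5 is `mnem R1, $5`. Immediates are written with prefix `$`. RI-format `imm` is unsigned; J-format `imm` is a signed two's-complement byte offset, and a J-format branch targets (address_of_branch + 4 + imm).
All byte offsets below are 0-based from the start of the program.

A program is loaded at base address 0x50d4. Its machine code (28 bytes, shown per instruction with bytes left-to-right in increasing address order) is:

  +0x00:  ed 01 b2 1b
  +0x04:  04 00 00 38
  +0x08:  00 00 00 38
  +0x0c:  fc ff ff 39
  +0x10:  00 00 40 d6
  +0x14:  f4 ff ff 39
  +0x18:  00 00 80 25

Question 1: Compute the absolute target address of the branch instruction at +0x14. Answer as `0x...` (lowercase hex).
0x50e0

+0x14: f4 ff ff 39 ⇒ word 0x39fffff4 (little)
  opcode bits[31:25]=0x1c: goto/J
  [24:0] imm=33554420 (s25→-12) = $-12
  target = base 0x50d4 + off 0x14 + 4 + imm -12 = 0x50e0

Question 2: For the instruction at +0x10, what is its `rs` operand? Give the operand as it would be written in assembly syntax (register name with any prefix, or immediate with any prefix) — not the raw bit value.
+0x10: 00 00 40 d6 ⇒ word 0xd6400000 (little)
  top 7b → 0x6b → lw [RR]
  rd: (w>>23)&0x3=0x0 → R0
  rs: (w>>21)&0x3=0x2 → R2

R2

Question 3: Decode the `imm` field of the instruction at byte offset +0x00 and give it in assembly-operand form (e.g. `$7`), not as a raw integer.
off 0x00: read ed 01 b2 1b as little → 0x1bb201ed
  op=0x1bb201ed>>25=0xd ⇒ subi (RI)
  rd: (w>>23)&0x3=0x3 → R3
  imm: (w>>0)&0x7fffff=0x3201ed → $3277293

$3277293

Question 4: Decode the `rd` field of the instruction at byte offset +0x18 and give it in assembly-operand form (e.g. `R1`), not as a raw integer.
R3

+0x18: 00 00 80 25 ⇒ word 0x25800000 (little)
  top 7b → 0x12 → pop [R]
  rd@[24:23]=0x3 ⇒ R3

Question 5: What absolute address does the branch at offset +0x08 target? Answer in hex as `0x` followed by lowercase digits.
+0x08: 00 00 00 38 ⇒ word 0x38000000 (little)
  top 7b → 0x1c → goto [J]
  imm@[24:0]=0x0 ⇒ $0
  target = base 0x50d4 + off 0x08 + 4 + imm 0 = 0x50e0

0x50e0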